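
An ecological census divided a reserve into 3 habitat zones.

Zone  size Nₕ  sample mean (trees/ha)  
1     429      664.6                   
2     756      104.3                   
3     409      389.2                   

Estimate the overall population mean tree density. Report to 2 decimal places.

x̄_st = (Σ Nₕx̄ₕ) / (Σ Nₕ) = (429·664.6 + 756·104.3 + 409·389.2) / 1594
= 523147 / 1594 = 328.1976... → 328.20.

328.20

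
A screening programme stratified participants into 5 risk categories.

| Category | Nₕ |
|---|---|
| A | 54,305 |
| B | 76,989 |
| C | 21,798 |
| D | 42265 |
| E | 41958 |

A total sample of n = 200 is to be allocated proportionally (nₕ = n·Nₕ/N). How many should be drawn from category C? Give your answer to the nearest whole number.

N = 54305 + 76989 + 21798 + 42265 + 41958 = 237315.
n_C = 200·21798/237315 = 18.371... → 18.

18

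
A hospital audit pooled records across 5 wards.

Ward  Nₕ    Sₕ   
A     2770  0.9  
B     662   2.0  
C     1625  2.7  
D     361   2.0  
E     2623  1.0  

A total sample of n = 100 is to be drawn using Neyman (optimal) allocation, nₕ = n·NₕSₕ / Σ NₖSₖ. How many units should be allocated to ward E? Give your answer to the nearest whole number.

Σ NₕSₕ = 2770·0.9 + 662·2.0 + 1625·2.7 + 361·2.0 + 2623·1.0 = 11549.5.
Share for E: 2623/11549.5 = 0.22711.
n_E = 100 × 0.22711 = 22.711... → 23.

23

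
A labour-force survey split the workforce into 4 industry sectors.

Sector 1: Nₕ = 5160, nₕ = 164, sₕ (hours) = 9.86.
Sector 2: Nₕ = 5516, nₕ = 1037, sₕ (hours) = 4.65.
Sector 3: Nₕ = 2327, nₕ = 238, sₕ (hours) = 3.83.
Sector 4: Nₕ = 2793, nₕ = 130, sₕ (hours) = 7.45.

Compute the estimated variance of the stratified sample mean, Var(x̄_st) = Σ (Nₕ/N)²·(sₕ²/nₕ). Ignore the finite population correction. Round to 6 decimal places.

0.080486

N = 15796; Wₕ = Nₕ/N.
sector 1: (5160/15796)²·9.86²/164 = 0.063257953
sector 2: (5516/15796)²·4.65²/1037 = 0.002542620
sector 3: (2327/15796)²·3.83²/238 = 0.001337578
sector 4: (2793/15796)²·7.45²/130 = 0.013348019
Sum = 0.080486170 → 0.080486.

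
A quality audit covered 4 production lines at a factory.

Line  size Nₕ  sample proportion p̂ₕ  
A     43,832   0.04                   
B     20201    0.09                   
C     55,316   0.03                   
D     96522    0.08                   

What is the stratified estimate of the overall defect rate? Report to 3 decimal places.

0.060

N = 43832 + 20201 + 55316 + 96522 = 215871.
Overall proportion = Σ (Nₕ/N)·p̂ₕ.
Σ Nₕp̂ₕ = 1753.28 + 1818.09 + 1659.48 + 7721.76 = 12952.61.
12952.61 / 215871 = 0.06000... → 0.060.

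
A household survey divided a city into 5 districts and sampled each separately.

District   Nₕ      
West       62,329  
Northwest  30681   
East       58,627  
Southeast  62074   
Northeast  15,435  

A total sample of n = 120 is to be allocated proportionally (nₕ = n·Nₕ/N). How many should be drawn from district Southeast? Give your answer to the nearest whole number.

33

N = 62329 + 30681 + 58627 + 62074 + 15435 = 229146.
n_Southeast = 120·62074/229146 = 32.507... → 33.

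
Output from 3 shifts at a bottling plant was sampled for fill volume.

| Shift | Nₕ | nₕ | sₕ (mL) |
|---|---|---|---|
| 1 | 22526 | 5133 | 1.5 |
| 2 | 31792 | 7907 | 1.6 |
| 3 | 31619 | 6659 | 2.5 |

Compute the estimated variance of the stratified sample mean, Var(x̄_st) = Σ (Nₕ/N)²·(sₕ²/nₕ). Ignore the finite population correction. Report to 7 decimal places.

N = 85937. Term for each stratum: Wₕ²sₕ²/nₕ.
Var(x̄_st) = 0.0000301175 + 0.0000443102 + 0.0001270594 = 0.0002014871 → 0.0002015.

0.0002015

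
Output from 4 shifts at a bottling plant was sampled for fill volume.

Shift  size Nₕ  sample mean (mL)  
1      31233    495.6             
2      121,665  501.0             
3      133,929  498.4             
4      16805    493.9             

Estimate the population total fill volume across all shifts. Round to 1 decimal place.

151483442.9

Population total = Σ Nₕ·x̄ₕ (each stratum's size times its mean).
31233·495.6 + 121665·501.0 + 133929·498.4 + 16805·493.9 = 15479074.8 + 60954165 + 66750213.6 + 8299989.5 = 151483442.9.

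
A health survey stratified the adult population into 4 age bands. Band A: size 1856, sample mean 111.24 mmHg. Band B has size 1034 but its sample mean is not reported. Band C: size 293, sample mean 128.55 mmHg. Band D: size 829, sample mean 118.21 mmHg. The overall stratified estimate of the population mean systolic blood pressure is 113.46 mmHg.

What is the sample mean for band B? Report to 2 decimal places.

Σ Nₕx̄ₕ = N·μ, so 1034·x̄_B = 4012·113.46 − (1856·111.24 + 293·128.55 + 829·118.21).
= 455201.52 − 342122.68 = 113078.84.
x̄_B = 113078.84 / 1034 = 109.3606... → 109.36.

109.36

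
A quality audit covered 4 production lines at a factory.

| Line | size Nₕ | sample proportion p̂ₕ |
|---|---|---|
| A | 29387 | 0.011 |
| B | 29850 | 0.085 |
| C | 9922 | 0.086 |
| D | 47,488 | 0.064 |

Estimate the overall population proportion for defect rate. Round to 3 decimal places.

0.058

N = 29387 + 29850 + 9922 + 47488 = 116647.
Overall proportion = Σ (Nₕ/N)·p̂ₕ.
Σ Nₕp̂ₕ = 323.257 + 2537.25 + 853.292 + 3039.232 = 6753.031.
6753.031 / 116647 = 0.05789... → 0.058.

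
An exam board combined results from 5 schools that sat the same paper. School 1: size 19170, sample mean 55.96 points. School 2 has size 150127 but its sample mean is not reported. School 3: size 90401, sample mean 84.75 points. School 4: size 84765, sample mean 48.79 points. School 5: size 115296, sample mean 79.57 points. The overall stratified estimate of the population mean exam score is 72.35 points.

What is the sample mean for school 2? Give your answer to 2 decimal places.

N = 19170 + 150127 + 90401 + 84765 + 115296 = 459759.
Overall total = μ·N = 72.35·459759 = 33263563.65.
Subtract the known strata: 19170·55.96 + 90401·84.75 + 84765·48.79 + 115296·79.57 = 22044025.02.
Remaining total for school 2: 33263563.65 − 22044025.02 = 11219538.63.
Divide by its size: 11219538.63 / 150127 = 74.7336... → 74.73.

74.73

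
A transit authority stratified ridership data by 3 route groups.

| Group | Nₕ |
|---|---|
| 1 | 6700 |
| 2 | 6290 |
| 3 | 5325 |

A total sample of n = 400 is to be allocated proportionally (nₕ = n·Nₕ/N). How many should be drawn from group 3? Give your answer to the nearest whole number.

Share of group 3 = 5325/18315 = 0.29075.
Allocate 400 × 0.29075 = 116.298... → 116.

116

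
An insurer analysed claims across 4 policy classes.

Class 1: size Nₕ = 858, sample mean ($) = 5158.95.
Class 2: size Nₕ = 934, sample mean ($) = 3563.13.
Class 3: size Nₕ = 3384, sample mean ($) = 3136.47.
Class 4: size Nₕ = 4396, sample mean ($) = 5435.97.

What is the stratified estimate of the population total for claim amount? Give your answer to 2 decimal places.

1: 858·5158.95 = 4426379.1
2: 934·3563.13 = 3327963.42
3: 3384·3136.47 = 10613814.48
4: 4396·5435.97 = 23896524.12
τ̂ = Σ Nₕx̄ₕ = 42264681.12.

42264681.12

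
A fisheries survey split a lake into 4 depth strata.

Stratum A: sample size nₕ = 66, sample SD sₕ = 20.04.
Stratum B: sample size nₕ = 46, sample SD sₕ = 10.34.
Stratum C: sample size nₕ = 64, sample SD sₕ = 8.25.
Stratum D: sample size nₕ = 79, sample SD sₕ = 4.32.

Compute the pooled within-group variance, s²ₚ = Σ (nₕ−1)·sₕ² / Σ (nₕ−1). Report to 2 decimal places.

A: (66−1)·20.04² = 65·401.6016 = 26104.104
B: (46−1)·10.34² = 45·106.9156 = 4811.202
C: (64−1)·8.25² = 63·68.0625 = 4287.9375
D: (79−1)·4.32² = 78·18.6624 = 1455.6672
Numerator = 36658.9107; denominator = Σ(nₕ−1) = 251.
s²ₚ = 36658.9107/251 = 146.0514... → 146.05.

146.05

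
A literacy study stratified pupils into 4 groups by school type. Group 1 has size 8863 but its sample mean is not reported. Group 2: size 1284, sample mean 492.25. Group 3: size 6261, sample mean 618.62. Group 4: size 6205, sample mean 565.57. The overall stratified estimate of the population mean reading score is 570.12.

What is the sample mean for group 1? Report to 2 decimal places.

N = 8863 + 1284 + 6261 + 6205 = 22613.
Overall total = μ·N = 570.12·22613 = 12892123.56.
Subtract the known strata: 1284·492.25 + 6261·618.62 + 6205·565.57 = 8014590.67.
Remaining total for group 1: 12892123.56 − 8014590.67 = 4877532.89.
Divide by its size: 4877532.89 / 8863 = 550.3253... → 550.33.

550.33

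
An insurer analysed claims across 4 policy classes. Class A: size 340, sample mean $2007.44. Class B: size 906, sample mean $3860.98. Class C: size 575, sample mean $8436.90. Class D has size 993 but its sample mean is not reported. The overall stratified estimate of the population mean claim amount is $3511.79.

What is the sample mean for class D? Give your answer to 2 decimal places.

N = 340 + 906 + 575 + 993 = 2814.
Overall total = μ·N = 3511.79·2814 = 9882177.06.
Subtract the known strata: 340·2007.44 + 906·3860.98 + 575·8436.90 = 9031794.98.
Remaining total for class D: 9882177.06 − 9031794.98 = 850382.08.
Divide by its size: 850382.08 / 993 = 856.3767... → 856.38.

856.38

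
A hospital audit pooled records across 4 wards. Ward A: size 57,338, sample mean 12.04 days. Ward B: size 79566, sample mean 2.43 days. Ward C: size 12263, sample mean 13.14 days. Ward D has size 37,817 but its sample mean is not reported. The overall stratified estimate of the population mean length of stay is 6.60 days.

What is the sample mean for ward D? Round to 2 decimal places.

5.00

Σ Nₕx̄ₕ = N·μ, so 37817·x̄_D = 186984·6.60 − (57338·12.04 + 79566·2.43 + 12263·13.14).
= 1234094.4 − 1044830.72 = 189263.68.
x̄_D = 189263.68 / 37817 = 5.0047... → 5.00.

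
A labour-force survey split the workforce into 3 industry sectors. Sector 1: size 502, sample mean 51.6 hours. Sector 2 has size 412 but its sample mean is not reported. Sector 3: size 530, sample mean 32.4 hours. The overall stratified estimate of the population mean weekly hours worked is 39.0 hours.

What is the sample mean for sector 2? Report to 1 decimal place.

32.1

Σ Nₕx̄ₕ = N·μ, so 412·x̄_2 = 1444·39.0 − (502·51.6 + 530·32.4).
= 56316 − 43075.2 = 13240.8.
x̄_2 = 13240.8 / 412 = 32.138... → 32.1.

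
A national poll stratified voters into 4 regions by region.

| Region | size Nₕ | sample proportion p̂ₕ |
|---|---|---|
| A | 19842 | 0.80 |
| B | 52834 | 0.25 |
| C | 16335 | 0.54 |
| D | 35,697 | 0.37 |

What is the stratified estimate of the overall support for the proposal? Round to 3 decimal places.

0.410

N = 19842 + 52834 + 16335 + 35697 = 124708.
Overall proportion = Σ (Nₕ/N)·p̂ₕ.
Σ Nₕp̂ₕ = 15873.6 + 13208.5 + 8820.9 + 13207.89 = 51110.89.
51110.89 / 124708 = 0.40984... → 0.410.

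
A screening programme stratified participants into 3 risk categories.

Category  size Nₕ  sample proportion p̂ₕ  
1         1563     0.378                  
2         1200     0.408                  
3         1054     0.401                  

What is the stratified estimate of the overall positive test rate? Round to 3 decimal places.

0.394

Wₕ = Nₕ/N with N = 3817: 0.4095, 0.3144, 0.2761.
p̂_st = 0.4095·0.378 + 0.3144·0.408 + 0.2761·0.401 ≈ 0.39378... → 0.394.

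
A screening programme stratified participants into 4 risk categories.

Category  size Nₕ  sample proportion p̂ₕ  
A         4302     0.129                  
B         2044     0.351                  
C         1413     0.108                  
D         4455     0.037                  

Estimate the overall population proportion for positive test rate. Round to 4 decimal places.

0.1302

Wₕ = Nₕ/N with N = 12214: 0.3522, 0.1673, 0.1157, 0.3647.
p̂_st = 0.3522·0.129 + 0.1673·0.351 + 0.1157·0.108 + 0.3647·0.037 ≈ 0.130165... → 0.1302.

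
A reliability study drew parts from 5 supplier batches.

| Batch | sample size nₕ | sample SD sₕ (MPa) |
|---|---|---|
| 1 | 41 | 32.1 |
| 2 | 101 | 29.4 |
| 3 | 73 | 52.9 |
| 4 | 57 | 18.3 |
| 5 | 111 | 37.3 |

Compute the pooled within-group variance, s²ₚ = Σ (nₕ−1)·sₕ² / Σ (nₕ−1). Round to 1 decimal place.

1325.2

Degrees of freedom: 40 + 100 + 72 + 56 + 110 = 378.
Σ(nₕ−1)sₕ² = 40·1030.41 + 100·864.36 + 72·2798.41 + 56·334.89 + 110·1391.29 = 500933.66.
s²ₚ = 500933.66 / 378 = 1325.221... → 1325.2.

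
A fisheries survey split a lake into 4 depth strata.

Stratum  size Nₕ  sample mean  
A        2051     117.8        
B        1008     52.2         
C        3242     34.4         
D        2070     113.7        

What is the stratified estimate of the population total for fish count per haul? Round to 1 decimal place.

641109.2

A: 2051·117.8 = 241607.8
B: 1008·52.2 = 52617.6
C: 3242·34.4 = 111524.8
D: 2070·113.7 = 235359
τ̂ = Σ Nₕx̄ₕ = 641109.2.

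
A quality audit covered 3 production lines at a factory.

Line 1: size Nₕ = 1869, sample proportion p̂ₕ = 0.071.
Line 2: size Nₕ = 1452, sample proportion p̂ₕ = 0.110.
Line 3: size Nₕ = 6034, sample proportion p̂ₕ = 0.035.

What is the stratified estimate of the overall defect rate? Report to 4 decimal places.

Wₕ = Nₕ/N with N = 9355: 0.1998, 0.1552, 0.6450.
p̂_st = 0.1998·0.071 + 0.1552·0.110 + 0.6450·0.035 ≈ 0.053833... → 0.0538.

0.0538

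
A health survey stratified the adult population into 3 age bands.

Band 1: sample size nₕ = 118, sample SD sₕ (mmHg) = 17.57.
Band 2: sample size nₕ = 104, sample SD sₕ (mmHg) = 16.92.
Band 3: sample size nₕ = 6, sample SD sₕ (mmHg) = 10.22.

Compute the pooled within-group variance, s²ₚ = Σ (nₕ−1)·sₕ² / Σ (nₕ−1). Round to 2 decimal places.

293.90

Degrees of freedom: 117 + 103 + 5 = 225.
Σ(nₕ−1)sₕ² = 117·308.7049 + 103·286.2864 + 5·104.4484 = 66128.2145.
s²ₚ = 66128.2145 / 225 = 293.9032... → 293.90.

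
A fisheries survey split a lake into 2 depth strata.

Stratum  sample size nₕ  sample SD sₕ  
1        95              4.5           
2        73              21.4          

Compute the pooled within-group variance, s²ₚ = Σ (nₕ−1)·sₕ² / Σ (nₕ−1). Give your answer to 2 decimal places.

1: (95−1)·4.5² = 94·20.25 = 1903.5
2: (73−1)·21.4² = 72·457.96 = 32973.12
Numerator = 34876.62; denominator = Σ(nₕ−1) = 166.
s²ₚ = 34876.62/166 = 210.1001... → 210.10.

210.10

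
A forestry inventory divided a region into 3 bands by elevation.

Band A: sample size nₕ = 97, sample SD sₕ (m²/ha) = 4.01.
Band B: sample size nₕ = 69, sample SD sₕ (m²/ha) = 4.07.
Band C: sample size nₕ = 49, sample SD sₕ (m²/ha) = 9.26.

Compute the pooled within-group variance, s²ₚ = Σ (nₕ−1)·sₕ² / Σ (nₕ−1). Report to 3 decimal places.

A: (97−1)·4.01² = 96·16.0801 = 1543.6896
B: (69−1)·4.07² = 68·16.5649 = 1126.4132
C: (49−1)·9.26² = 48·85.7476 = 4115.8848
Numerator = 6785.9876; denominator = Σ(nₕ−1) = 212.
s²ₚ = 6785.9876/212 = 32.00938... → 32.009.

32.009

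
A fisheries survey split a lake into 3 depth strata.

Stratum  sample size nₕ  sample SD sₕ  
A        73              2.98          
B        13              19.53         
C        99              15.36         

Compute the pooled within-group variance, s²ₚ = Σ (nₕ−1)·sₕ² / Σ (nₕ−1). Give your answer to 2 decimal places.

Degrees of freedom: 72 + 12 + 98 = 182.
Σ(nₕ−1)sₕ² = 72·8.8804 + 12·381.4209 + 98·235.9296 = 28337.5404.
s²ₚ = 28337.5404 / 182 = 155.7008... → 155.70.

155.70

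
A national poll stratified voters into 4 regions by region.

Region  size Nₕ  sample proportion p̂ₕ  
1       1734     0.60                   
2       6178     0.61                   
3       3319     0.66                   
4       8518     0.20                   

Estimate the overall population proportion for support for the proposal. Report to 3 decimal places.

0.441

N = 1734 + 6178 + 3319 + 8518 = 19749.
Overall proportion = Σ (Nₕ/N)·p̂ₕ.
Σ Nₕp̂ₕ = 1040.4 + 3768.58 + 2190.54 + 1703.6 = 8703.12.
8703.12 / 19749 = 0.44069... → 0.441.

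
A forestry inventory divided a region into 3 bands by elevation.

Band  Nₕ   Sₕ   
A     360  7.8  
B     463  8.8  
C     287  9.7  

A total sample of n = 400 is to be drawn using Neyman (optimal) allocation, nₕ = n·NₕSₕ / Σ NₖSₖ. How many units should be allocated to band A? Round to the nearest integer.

A: NₕSₕ = 360·7.8 = 2808
B: NₕSₕ = 463·8.8 = 4074.4
C: NₕSₕ = 287·9.7 = 2783.9
Σ NₕSₕ = 9666.3.
n_A = 400·2808/9666.3 = 116.198... → 116.

116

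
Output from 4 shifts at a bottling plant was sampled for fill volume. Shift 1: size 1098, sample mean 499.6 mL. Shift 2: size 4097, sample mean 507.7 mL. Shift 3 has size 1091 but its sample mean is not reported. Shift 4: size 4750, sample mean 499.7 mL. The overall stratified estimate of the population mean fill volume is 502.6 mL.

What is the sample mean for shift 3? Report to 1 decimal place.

N = 1098 + 4097 + 1091 + 4750 = 11036.
Overall total = μ·N = 502.6·11036 = 5546693.6.
Subtract the known strata: 1098·499.6 + 4097·507.7 + 4750·499.7 = 5002182.7.
Remaining total for shift 3: 5546693.6 − 5002182.7 = 544510.9.
Divide by its size: 544510.9 / 1091 = 499.093... → 499.1.

499.1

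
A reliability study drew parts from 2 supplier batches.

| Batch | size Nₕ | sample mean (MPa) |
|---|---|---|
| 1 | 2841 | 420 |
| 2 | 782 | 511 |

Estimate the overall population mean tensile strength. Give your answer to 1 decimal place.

N = 2841 + 782 = 3623.
Overall mean = Σ (Nₕ/N)·x̄ₕ — weight by population share, not a simple average.
Σ Nₕx̄ₕ = 2841·420 + 782·511 = 1193220 + 399602 = 1592822.
Divide by N: 1592822 / 3623 = 439.642... → 439.6.

439.6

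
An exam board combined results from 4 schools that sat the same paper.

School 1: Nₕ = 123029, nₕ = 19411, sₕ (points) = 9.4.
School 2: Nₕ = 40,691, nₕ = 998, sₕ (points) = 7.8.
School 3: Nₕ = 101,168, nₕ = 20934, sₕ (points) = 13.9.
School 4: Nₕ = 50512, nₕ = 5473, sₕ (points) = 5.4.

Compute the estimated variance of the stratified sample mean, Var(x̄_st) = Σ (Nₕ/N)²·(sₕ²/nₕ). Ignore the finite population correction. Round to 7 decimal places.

N = 315400. Term for each stratum: Wₕ²sₕ²/nₕ.
Var(x̄_st) = 0.0006926270 + 0.0010146868 + 0.0009495992 + 0.0001366557 = 0.0027935687 → 0.0027936.

0.0027936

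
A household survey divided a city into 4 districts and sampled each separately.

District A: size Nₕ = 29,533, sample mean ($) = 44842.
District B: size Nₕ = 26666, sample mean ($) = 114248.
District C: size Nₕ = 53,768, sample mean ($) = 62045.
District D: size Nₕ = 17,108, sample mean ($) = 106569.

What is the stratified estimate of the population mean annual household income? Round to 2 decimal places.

74995.66

x̄_st = (Σ Nₕx̄ₕ) / (Σ Nₕ) = (29533·44842 + 26666·114248 + 53768·62045 + 17108·106569) / 127075
= 9530073966 / 127075 = 74995.6637... → 74995.66.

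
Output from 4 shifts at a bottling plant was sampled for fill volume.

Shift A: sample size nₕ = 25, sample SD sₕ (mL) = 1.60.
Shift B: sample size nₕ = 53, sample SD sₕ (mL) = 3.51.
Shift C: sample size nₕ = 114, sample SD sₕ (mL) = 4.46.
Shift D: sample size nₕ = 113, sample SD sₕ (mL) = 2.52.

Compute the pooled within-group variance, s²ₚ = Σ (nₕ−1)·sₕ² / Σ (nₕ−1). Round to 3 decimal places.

A: (25−1)·1.60² = 24·2.56 = 61.44
B: (53−1)·3.51² = 52·12.3201 = 640.6452
C: (114−1)·4.46² = 113·19.8916 = 2247.7508
D: (113−1)·2.52² = 112·6.3504 = 711.2448
Numerator = 3661.0808; denominator = Σ(nₕ−1) = 301.
s²ₚ = 3661.0808/301 = 12.16306... → 12.163.

12.163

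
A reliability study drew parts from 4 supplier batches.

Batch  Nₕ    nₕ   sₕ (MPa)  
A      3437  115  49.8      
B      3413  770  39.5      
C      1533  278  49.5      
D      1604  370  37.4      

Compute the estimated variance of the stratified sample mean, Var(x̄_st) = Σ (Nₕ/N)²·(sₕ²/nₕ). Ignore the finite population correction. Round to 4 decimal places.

N = 9987; Wₕ = Nₕ/N.
batch A: (3437/9987)²·49.8²/115 = 2.5541701
batch B: (3413/9987)²·39.5²/770 = 0.2366497
batch C: (1533/9987)²·49.5²/278 = 0.2076729
batch D: (1604/9987)²·37.4²/370 = 0.0975169
Sum = 3.0960096 → 3.0960.

3.0960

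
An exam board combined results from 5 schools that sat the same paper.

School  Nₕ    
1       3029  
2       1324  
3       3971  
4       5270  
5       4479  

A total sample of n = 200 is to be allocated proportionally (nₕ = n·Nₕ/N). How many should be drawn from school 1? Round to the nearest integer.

Share of school 1 = 3029/18073 = 0.16760.
Allocate 200 × 0.16760 = 33.520... → 34.

34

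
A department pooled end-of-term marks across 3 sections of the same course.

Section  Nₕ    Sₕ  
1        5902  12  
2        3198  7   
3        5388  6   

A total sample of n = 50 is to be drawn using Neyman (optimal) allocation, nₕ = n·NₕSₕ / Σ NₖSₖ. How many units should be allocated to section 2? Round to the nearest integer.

Σ NₕSₕ = 5902·12 + 3198·7 + 5388·6 = 125538.
Share for 2: 22386/125538 = 0.17832.
n_2 = 50 × 0.17832 = 8.916... → 9.

9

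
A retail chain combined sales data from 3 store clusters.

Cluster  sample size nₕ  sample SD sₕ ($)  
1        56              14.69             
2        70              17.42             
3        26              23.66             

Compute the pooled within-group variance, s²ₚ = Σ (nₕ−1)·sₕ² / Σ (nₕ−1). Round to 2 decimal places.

314.11

1: (56−1)·14.69² = 55·215.7961 = 11868.7855
2: (70−1)·17.42² = 69·303.4564 = 20938.4916
3: (26−1)·23.66² = 25·559.7956 = 13994.89
Numerator = 46802.1671; denominator = Σ(nₕ−1) = 149.
s²ₚ = 46802.1671/149 = 314.1085... → 314.11.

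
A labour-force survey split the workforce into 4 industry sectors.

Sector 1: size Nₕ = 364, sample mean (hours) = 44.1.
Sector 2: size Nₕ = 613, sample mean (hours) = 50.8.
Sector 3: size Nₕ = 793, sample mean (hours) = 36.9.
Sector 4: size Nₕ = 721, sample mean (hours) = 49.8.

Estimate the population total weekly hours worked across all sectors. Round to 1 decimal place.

112360.3

1: 364·44.1 = 16052.4
2: 613·50.8 = 31140.4
3: 793·36.9 = 29261.7
4: 721·49.8 = 35905.8
τ̂ = Σ Nₕx̄ₕ = 112360.3.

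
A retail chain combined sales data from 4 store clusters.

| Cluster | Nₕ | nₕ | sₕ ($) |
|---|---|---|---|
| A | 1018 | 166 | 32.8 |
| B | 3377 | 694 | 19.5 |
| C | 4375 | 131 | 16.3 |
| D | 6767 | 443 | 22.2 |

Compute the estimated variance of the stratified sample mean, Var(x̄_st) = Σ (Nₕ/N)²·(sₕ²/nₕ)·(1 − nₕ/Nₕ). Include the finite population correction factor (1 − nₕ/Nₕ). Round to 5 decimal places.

0.39707

N = 15537; Wₕ = Nₕ/N.
cluster A: (1018/15537)²·32.8²/166·(1 − 166/1018) = 0.02328588
cluster B: (3377/15537)²·19.5²/694·(1 − 694/3377) = 0.02056493
cluster C: (4375/15537)²·16.3²/131·(1 − 131/4375) = 0.15599943
cluster D: (6767/15537)²·22.2²/443·(1 − 443/6767) = 0.19722226
Sum = 0.39707250 → 0.39707.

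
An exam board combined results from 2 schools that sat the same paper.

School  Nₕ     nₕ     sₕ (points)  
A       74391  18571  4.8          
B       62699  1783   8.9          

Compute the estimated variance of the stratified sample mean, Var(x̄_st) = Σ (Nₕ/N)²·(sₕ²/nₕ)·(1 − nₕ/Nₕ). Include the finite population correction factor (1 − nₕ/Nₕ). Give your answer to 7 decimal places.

N = 137090. Term for each stratum: Wₕ²sₕ²/nₕ·(1−nₕ/Nₕ).
Var(x̄_st) = 0.0002741232 + 0.0090283650 = 0.0093024883 → 0.0093025.

0.0093025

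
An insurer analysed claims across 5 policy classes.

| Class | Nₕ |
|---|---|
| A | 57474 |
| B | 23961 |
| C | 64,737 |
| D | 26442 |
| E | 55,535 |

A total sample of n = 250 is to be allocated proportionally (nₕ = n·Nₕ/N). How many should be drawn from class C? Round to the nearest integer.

71

Share of class C = 64737/228149 = 0.28375.
Allocate 250 × 0.28375 = 70.937... → 71.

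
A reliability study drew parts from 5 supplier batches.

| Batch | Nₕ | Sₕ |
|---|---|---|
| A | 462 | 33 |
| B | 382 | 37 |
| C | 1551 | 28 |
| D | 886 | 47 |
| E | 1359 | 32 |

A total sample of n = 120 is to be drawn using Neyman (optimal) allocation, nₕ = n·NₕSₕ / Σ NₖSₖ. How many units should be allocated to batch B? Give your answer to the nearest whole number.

11

A: NₕSₕ = 462·33 = 15246
B: NₕSₕ = 382·37 = 14134
C: NₕSₕ = 1551·28 = 43428
D: NₕSₕ = 886·47 = 41642
E: NₕSₕ = 1359·32 = 43488
Σ NₕSₕ = 157938.
n_B = 120·14134/157938 = 10.739... → 11.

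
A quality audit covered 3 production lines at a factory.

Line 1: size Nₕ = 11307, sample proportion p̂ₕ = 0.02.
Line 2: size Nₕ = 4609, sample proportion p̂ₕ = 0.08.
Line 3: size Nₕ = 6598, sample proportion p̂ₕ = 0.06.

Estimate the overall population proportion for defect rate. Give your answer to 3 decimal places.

N = 11307 + 4609 + 6598 = 22514.
Overall proportion = Σ (Nₕ/N)·p̂ₕ.
Σ Nₕp̂ₕ = 226.14 + 368.72 + 395.88 = 990.74.
990.74 / 22514 = 0.04401... → 0.044.

0.044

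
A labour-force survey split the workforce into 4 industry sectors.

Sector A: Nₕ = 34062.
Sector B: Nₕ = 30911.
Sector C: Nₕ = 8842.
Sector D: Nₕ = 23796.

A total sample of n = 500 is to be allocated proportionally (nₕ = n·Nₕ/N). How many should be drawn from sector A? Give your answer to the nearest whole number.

174

N = 34062 + 30911 + 8842 + 23796 = 97611.
n_A = 500·34062/97611 = 174.478... → 174.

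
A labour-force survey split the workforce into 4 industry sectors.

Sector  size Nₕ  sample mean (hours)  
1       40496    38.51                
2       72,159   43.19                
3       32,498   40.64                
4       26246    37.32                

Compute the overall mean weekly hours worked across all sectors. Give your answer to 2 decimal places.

N = 40496 + 72159 + 32498 + 26246 = 171399.
Weight each subgroup mean by Nₕ/N and sum.
Σ Nₕx̄ₕ = 40496·38.51 + 72159·43.19 + 32498·40.64 + 26246·37.32 = 1559500.96 + 3116547.21 + 1320718.72 + 979500.72 = 6976267.61.
Divide by N: 6976267.61 / 171399 = 40.7019... → 40.70.

40.70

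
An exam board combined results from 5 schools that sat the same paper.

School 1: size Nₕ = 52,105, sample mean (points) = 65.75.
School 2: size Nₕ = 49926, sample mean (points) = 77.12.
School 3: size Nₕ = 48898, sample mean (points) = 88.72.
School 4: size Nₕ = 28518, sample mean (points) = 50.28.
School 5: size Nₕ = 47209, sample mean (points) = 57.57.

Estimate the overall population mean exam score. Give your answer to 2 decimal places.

N = 52105 + 49926 + 48898 + 28518 + 47209 = 226656.
The stratified mean weights each stratum mean by its population share Nₕ/N.
Σ Nₕx̄ₕ = 52105·65.75 + 49926·77.12 + 48898·88.72 + 28518·50.28 + 47209·57.57 = 3425903.75 + 3850293.12 + 4338230.56 + 1433885.04 + 2717822.13 = 15766134.6.
Divide by N: 15766134.6 / 226656 = 69.5597... → 69.56.

69.56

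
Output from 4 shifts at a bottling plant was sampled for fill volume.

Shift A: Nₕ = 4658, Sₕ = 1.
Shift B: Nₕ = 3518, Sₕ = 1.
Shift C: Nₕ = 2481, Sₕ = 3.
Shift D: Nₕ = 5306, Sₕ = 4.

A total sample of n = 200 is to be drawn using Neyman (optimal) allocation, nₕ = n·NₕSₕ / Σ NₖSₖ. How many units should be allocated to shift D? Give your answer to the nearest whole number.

A: NₕSₕ = 4658·1 = 4658
B: NₕSₕ = 3518·1 = 3518
C: NₕSₕ = 2481·3 = 7443
D: NₕSₕ = 5306·4 = 21224
Σ NₕSₕ = 36843.
n_D = 200·21224/36843 = 115.213... → 115.

115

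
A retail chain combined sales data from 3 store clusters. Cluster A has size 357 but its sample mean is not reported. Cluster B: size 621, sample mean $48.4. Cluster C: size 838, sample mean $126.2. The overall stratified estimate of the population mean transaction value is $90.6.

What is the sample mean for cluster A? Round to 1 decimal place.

80.4

N = 357 + 621 + 838 = 1816.
Overall total = μ·N = 90.6·1816 = 164529.6.
Subtract the known strata: 621·48.4 + 838·126.2 = 135812.
Remaining total for cluster A: 164529.6 − 135812 = 28717.6.
Divide by its size: 28717.6 / 357 = 80.441... → 80.4.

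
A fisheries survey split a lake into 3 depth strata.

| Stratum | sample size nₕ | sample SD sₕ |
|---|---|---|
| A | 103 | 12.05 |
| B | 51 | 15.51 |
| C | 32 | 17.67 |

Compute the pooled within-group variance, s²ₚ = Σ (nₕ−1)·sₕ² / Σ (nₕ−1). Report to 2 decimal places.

A: (103−1)·12.05² = 102·145.2025 = 14810.655
B: (51−1)·15.51² = 50·240.5601 = 12028.005
C: (32−1)·17.67² = 31·312.2289 = 9679.0959
Numerator = 36517.7559; denominator = Σ(nₕ−1) = 183.
s²ₚ = 36517.7559/183 = 199.5506... → 199.55.

199.55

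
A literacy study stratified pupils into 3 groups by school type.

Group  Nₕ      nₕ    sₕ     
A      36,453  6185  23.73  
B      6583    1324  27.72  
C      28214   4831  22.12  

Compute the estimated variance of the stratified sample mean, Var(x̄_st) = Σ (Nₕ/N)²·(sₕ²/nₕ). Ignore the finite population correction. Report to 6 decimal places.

0.044667

N = 71250; Wₕ = Nₕ/N.
group A: (36453/71250)²·23.73²/6185 = 0.023831566
group B: (6583/71250)²·27.72²/1324 = 0.004954233
group C: (28214/71250)²·22.12²/4831 = 0.015881547
Sum = 0.044667346 → 0.044667.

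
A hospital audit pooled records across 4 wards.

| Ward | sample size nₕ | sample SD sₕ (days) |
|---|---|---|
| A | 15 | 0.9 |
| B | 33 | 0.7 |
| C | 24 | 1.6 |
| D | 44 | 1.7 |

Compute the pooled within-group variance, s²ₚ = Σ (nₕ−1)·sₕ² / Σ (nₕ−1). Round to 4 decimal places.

Degrees of freedom: 14 + 32 + 23 + 43 = 112.
Σ(nₕ−1)sₕ² = 14·0.81 + 32·0.49 + 23·2.56 + 43·2.89 = 210.17.
s²ₚ = 210.17 / 112 = 1.876518... → 1.8765.

1.8765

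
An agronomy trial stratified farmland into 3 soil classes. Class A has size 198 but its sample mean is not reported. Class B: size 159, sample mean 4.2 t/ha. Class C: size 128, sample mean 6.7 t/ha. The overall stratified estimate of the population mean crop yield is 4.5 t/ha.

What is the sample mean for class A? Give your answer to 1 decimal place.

3.3

Σ Nₕx̄ₕ = N·μ, so 198·x̄_A = 485·4.5 − (159·4.2 + 128·6.7).
= 2182.5 − 1525.4 = 657.1.
x̄_A = 657.1 / 198 = 3.319... → 3.3.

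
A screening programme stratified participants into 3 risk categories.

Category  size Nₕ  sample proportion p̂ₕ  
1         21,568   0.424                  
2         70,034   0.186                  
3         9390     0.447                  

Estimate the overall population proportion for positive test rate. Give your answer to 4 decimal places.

N = 21568 + 70034 + 9390 = 100992.
Overall proportion = Σ (Nₕ/N)·p̂ₕ.
Σ Nₕp̂ₕ = 9144.832 + 13026.324 + 4197.33 = 26368.486.
26368.486 / 100992 = 0.261095... → 0.2611.

0.2611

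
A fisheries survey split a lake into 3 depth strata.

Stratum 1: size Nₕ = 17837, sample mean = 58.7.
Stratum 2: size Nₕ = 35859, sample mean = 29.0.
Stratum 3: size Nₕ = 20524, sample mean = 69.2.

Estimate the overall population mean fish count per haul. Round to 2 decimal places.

47.25

x̄_st = (Σ Nₕx̄ₕ) / (Σ Nₕ) = (17837·58.7 + 35859·29.0 + 20524·69.2) / 74220
= 3507203.7 / 74220 = 47.2542... → 47.25.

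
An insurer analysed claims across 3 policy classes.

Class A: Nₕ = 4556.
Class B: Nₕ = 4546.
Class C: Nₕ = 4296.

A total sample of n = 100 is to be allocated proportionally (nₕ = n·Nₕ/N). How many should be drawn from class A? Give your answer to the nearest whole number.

Share of class A = 4556/13398 = 0.34005.
Allocate 100 × 0.34005 = 34.005... → 34.

34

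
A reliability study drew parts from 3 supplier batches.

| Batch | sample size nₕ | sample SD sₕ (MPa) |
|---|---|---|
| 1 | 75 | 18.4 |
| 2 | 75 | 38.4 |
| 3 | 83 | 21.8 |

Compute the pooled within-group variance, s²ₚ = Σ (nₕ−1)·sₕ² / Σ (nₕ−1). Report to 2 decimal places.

Degrees of freedom: 74 + 74 + 82 = 230.
Σ(nₕ−1)sₕ² = 74·338.56 + 74·1474.56 + 82·475.24 = 173140.56.
s²ₚ = 173140.56 / 230 = 752.7850... → 752.79.

752.79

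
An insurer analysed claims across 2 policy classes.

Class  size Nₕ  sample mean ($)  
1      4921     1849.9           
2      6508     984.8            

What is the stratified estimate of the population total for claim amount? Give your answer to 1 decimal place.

15512436.3

1: 4921·1849.9 = 9103357.9
2: 6508·984.8 = 6409078.4
τ̂ = Σ Nₕx̄ₕ = 15512436.3.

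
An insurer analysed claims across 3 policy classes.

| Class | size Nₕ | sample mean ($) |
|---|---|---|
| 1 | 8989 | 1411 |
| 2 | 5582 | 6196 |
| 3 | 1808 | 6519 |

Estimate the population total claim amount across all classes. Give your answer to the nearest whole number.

Estimate total by summing Nₕ·x̄ₕ over strata.
8989·1411 + 5582·6196 + 1808·6519 = 12683479 + 34586072 + 11786352 = 59055903.

59055903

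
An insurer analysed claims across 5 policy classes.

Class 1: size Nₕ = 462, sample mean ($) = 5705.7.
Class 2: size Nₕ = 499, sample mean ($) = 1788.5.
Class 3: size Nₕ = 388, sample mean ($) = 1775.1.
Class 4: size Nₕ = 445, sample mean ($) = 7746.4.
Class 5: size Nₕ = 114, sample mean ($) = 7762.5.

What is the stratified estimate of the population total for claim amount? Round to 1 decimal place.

8549306.7

1: 462·5705.7 = 2636033.4
2: 499·1788.5 = 892461.5
3: 388·1775.1 = 688738.8
4: 445·7746.4 = 3447148
5: 114·7762.5 = 884925
τ̂ = Σ Nₕx̄ₕ = 8549306.7.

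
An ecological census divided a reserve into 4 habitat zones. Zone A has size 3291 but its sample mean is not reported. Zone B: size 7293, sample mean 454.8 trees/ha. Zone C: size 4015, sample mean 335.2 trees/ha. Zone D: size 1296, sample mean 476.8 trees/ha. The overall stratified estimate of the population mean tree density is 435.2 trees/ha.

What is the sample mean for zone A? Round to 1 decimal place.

N = 3291 + 7293 + 4015 + 1296 = 15895.
Overall total = μ·N = 435.2·15895 = 6917504.
Subtract the known strata: 7293·454.8 + 4015·335.2 + 1296·476.8 = 5280617.2.
Remaining total for zone A: 6917504 − 5280617.2 = 1636886.8.
Divide by its size: 1636886.8 / 3291 = 497.383... → 497.4.

497.4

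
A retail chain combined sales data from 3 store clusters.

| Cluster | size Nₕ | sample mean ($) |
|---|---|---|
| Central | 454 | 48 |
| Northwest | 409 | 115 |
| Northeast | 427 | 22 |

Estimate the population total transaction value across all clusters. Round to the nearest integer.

Central: 454·48 = 21792
Northwest: 409·115 = 47035
Northeast: 427·22 = 9394
τ̂ = Σ Nₕx̄ₕ = 78221.

78221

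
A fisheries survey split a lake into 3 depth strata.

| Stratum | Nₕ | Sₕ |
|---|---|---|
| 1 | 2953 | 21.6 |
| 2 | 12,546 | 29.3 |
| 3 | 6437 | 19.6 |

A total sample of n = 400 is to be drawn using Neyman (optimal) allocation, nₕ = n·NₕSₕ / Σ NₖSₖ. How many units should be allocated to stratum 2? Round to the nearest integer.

264

Σ NₕSₕ = 2953·21.6 + 12546·29.3 + 6437·19.6 = 557547.8.
Share for 2: 367597.8/557547.8 = 0.65931.
n_2 = 400 × 0.65931 = 263.725... → 264.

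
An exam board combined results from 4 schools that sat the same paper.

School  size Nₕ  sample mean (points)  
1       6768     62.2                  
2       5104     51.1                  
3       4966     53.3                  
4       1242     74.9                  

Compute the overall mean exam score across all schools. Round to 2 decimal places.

57.49

N = 18080; weights Wₕ = Nₕ/N = (0.3743, 0.2823, 0.2747, 0.0687).
x̄_st = Σ Wₕ·x̄ₕ = 0.3743·62.2 + 0.2823·51.1 + 0.2747·53.3 + 0.0687·74.9 ≈ 57.4943...
→ 57.49.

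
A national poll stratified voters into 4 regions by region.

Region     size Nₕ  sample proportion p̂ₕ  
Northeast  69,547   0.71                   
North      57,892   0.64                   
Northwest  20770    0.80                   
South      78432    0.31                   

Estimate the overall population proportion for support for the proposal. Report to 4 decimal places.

0.5619

N = 69547 + 57892 + 20770 + 78432 = 226641.
Overall proportion = Σ (Nₕ/N)·p̂ₕ.
Σ Nₕp̂ₕ = 49378.37 + 37050.88 + 16616 + 24313.92 = 127359.17.
127359.17 / 226641 = 0.561942... → 0.5619.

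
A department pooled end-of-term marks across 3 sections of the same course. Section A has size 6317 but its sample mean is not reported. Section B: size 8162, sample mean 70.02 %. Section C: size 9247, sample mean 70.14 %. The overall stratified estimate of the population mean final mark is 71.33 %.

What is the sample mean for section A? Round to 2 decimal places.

74.76

N = 6317 + 8162 + 9247 = 23726.
Overall total = μ·N = 71.33·23726 = 1692375.58.
Subtract the known strata: 8162·70.02 + 9247·70.14 = 1220087.82.
Remaining total for section A: 1692375.58 − 1220087.82 = 472287.76.
Divide by its size: 472287.76 / 6317 = 74.7646... → 74.76.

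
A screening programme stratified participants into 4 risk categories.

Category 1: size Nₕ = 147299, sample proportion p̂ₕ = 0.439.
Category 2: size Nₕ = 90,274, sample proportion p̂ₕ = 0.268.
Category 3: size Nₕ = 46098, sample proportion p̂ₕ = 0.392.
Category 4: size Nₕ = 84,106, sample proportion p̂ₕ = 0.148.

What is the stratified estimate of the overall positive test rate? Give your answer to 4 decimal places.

N = 147299 + 90274 + 46098 + 84106 = 367777.
Overall proportion = Σ (Nₕ/N)·p̂ₕ.
Σ Nₕp̂ₕ = 64664.261 + 24193.432 + 18070.416 + 12447.688 = 119375.797.
119375.797 / 367777 = 0.324587... → 0.3246.

0.3246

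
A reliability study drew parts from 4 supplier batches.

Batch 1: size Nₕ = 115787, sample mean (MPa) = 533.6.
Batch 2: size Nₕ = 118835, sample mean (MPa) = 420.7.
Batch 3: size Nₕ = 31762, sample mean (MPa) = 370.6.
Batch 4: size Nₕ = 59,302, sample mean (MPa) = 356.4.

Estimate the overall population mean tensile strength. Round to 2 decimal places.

x̄_st = (Σ Nₕx̄ₕ) / (Σ Nₕ) = (115787·533.6 + 118835·420.7 + 31762·370.6 + 59302·356.4) / 325686
= 144684057.7 / 325686 = 444.2440... → 444.24.

444.24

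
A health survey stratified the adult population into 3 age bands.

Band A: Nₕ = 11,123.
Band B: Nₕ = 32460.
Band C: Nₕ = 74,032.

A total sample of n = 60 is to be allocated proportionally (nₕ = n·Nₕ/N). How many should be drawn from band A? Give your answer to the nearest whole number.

6

N = 11123 + 32460 + 74032 = 117615.
n_A = 60·11123/117615 = 5.674... → 6.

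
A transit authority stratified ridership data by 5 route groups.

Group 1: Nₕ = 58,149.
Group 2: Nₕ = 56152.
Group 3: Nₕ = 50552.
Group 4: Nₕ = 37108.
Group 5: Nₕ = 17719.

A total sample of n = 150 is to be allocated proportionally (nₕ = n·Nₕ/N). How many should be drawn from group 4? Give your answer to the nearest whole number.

Share of group 4 = 37108/219680 = 0.16892.
Allocate 150 × 0.16892 = 25.338... → 25.

25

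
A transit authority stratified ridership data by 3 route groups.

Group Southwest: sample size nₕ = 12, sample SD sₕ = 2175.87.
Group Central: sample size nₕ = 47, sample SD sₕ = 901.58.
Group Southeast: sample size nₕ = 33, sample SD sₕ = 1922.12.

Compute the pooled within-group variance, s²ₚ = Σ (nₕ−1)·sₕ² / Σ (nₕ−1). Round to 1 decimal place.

2333650.6

Southwest: (12−1)·2175.87² = 11·4734410.2569 = 52078512.8259
Central: (47−1)·901.58² = 46·812846.4964 = 37390938.8344
Southeast: (33−1)·1922.12² = 32·3694545.2944 = 118225449.4208
Numerator = 207694901.0811; denominator = Σ(nₕ−1) = 89.
s²ₚ = 207694901.0811/89 = 2333650.574... → 2333650.6.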